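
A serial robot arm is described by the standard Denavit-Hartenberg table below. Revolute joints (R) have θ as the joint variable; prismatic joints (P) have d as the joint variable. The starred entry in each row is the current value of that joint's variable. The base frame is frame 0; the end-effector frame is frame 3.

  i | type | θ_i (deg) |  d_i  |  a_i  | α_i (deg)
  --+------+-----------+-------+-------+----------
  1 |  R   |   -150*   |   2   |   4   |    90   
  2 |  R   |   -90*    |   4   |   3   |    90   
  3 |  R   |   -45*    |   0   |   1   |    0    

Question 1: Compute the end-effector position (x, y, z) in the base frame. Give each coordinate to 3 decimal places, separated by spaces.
-5.111 0.852 -1.707

after link 1: o_1 = (-3.4641, -2.0000, 2.0000)
after link 2: o_2 = (-5.4641, 1.4641, -1.0000)
after link 3: o_3 = (-5.1105, 0.8517, -1.7071)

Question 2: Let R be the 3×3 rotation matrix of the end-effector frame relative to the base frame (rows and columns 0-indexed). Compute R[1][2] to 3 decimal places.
End-effector z-axis (col 2 of R) = (0.8660,0.5000,-0.0000)
R[1][2] = 0.5000

0.500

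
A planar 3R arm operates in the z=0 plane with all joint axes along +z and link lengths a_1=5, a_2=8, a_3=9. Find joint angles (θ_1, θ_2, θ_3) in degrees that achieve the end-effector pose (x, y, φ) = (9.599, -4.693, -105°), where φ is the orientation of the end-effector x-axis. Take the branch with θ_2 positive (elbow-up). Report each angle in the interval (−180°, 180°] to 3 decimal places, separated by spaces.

wrist centre = target − a_3·(cos φ, sin φ) = (11.9284, 4.0003)
cos θ_2 = (158.2887−5²−8²)/(2·5·8) = 0.8661; θ_2 = 29.9904° (elbow-up)
β = atan2(4.0003,11.9284) = 18.5395°; ψ = atan2(3.9988,11.9289) = 18.5324°
θ_1 = β − ψ = 0.0071°
θ_3 = φ − θ_1 − θ_2 = -134.9976° (wrapped to (-180°,180°])

0.007 29.990 -134.998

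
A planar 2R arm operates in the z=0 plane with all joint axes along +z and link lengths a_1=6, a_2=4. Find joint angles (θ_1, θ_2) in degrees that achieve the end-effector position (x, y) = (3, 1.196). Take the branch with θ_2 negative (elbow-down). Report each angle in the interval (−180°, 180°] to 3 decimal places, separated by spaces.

cos θ_2 = (10.4304−6²−4²)/(2·6·4) = -0.8660; θ_2 = -150.0009° (elbow-down)
β = atan2(1.1960,3.0000) = 21.7355°; ψ = atan2(-1.9999,2.5359) = -38.2616°
θ_1 = β − ψ = 59.9971°

59.997 -150.001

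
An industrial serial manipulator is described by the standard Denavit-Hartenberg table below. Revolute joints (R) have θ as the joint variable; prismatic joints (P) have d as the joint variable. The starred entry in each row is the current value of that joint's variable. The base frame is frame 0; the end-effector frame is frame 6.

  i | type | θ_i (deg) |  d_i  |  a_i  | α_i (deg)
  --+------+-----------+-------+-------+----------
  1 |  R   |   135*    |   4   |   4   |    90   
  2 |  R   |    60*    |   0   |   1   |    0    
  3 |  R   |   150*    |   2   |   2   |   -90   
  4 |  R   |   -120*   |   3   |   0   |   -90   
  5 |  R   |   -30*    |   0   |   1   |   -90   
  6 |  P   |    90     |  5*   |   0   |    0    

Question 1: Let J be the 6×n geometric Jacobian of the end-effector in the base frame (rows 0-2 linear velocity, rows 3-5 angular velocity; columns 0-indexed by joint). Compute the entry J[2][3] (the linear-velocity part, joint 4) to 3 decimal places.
axis z_3 = (-0.3536,0.3536,-0.8660); lever o_n−o_3 = (1.3241,2.7984,1.5604)
cross product → J_v[:, 3] = (2.9752,-0.5950,-1.4575)
J_ω[:, 3] = z_3
entry J[2][3] = -1.4575

-1.458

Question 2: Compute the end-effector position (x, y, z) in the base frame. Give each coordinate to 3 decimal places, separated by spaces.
after link 1: o_1 = (-2.8284, 2.8284, 4.0000)
after link 2: o_2 = (-3.1820, 3.1820, 4.8660)
after link 3: o_3 = (-0.5430, 3.3714, 3.8660)
after link 4: o_4 = (-1.6037, 4.4321, 1.2679)
after link 5: o_5 = (-1.5153, 5.4044, 1.0514)
after link 6: o_6 = (0.7811, 6.1698, 5.4264)

0.781 6.170 5.426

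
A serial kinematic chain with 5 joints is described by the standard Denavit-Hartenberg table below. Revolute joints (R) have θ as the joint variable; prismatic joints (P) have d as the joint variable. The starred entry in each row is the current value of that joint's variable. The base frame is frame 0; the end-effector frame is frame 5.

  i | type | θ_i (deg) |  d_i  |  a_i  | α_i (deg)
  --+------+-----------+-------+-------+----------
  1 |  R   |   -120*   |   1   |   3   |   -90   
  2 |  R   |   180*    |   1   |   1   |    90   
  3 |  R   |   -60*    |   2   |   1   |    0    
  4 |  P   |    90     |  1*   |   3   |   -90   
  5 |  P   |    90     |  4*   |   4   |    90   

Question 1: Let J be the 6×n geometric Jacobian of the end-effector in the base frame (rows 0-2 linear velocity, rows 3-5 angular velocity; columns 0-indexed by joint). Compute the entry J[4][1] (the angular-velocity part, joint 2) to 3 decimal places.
-0.500

axis z_1 = (0.8660,-0.5000,0.0000); lever o_n−o_1 = (5.4641,-0.7321,1.0000)
cross product → J_v[:, 1] = (-0.5000,-0.8660,2.0981)
J_ω[:, 1] = z_1
entry J[4][1] = -0.5000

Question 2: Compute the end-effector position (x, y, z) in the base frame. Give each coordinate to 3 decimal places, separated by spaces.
after link 1: o_1 = (-1.5000, -2.5981, 1.0000)
after link 2: o_2 = (-0.1340, -2.2321, 1.0000)
after link 3: o_3 = (-0.6340, -1.3660, -1.0000)
after link 4: o_4 = (1.9641, 0.1340, -2.0000)
after link 5: o_5 = (3.9641, -3.3301, 2.0000)

3.964 -3.330 2.000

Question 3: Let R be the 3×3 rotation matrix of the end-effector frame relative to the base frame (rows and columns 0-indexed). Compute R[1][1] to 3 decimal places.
End-effector y-axis (col 1 of R) = (0.5000,-0.8660,0.0000)
R[1][1] = -0.8660

-0.866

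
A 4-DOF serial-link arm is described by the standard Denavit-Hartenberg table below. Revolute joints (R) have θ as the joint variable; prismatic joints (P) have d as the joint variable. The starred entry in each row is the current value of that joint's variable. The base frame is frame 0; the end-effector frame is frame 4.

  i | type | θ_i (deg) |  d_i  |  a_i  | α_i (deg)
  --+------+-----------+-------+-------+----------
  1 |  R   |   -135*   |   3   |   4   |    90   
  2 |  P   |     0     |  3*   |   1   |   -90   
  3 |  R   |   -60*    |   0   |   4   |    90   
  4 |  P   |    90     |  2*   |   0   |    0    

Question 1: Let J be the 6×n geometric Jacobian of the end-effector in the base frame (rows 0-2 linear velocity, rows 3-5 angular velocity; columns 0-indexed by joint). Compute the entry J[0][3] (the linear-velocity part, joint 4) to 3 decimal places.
0.259

prismatic axis z_3 = (0.2588,0.9659,0.0000)
J_v[:, 3] = z_3; J_ω[:, 3] = (0,0,0)
entry J[0][3] = 0.2588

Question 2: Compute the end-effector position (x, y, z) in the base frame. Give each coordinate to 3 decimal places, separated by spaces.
-9.003 1.553 3.000

after link 1: o_1 = (-2.8284, -2.8284, 3.0000)
after link 2: o_2 = (-5.6569, -1.4142, 3.0000)
after link 3: o_3 = (-9.5206, -0.3789, 3.0000)
after link 4: o_4 = (-9.0029, 1.5529, 3.0000)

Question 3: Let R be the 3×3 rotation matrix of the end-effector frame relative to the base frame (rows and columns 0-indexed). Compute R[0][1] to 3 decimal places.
0.966

End-effector y-axis (col 1 of R) = (0.9659,-0.2588,0.0000)
R[0][1] = 0.9659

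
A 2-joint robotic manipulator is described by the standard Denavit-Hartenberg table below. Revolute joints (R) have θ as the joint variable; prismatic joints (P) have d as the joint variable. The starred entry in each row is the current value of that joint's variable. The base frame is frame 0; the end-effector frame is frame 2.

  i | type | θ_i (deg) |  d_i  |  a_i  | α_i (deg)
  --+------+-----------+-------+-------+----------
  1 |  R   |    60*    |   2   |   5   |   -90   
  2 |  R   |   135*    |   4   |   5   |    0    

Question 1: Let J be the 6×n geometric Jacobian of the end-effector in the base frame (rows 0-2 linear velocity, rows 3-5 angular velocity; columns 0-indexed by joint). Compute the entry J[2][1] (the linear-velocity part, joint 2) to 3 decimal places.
axis z_1 = (-0.8660,0.5000,0.0000); lever o_n−o_1 = (-5.2319,-1.0619,-3.5355)
cross product → J_v[:, 1] = (-1.7678,-3.0619,3.5355)
J_ω[:, 1] = z_1
entry J[2][1] = 3.5355

3.536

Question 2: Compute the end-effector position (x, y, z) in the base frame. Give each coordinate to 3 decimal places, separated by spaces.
-2.732 3.268 -1.536

after link 1: o_1 = (2.5000, 4.3301, 2.0000)
after link 2: o_2 = (-2.7319, 3.2683, -1.5355)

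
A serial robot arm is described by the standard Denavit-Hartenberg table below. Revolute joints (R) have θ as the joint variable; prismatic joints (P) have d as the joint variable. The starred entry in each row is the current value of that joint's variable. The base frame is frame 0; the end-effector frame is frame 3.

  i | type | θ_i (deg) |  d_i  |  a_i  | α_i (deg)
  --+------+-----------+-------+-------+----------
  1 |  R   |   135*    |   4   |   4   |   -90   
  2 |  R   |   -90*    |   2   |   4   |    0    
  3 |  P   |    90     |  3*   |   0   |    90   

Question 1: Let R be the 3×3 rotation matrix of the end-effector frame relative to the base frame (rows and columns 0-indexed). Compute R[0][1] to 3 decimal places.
End-effector y-axis (col 1 of R) = (-0.7071,-0.7071,-0.0000)
R[0][1] = -0.7071

-0.707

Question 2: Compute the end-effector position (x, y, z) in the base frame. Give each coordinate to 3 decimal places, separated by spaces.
-6.364 -0.707 8.000

after link 1: o_1 = (-2.8284, 2.8284, 4.0000)
after link 2: o_2 = (-4.2426, 1.4142, 8.0000)
after link 3: o_3 = (-6.3640, -0.7071, 8.0000)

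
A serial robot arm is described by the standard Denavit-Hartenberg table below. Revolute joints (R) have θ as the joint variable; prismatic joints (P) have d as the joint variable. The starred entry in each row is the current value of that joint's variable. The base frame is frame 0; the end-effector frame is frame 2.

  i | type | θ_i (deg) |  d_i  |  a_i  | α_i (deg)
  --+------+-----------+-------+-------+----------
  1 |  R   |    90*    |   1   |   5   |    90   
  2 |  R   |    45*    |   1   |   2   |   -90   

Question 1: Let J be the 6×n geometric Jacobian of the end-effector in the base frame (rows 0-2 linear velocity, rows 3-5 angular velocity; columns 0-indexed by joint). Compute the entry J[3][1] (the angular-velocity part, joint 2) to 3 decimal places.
axis z_1 = (1.0000,-0.0000,0.0000); lever o_n−o_1 = (1.0000,1.4142,1.4142)
cross product → J_v[:, 1] = (-0.0000,-1.4142,1.4142)
J_ω[:, 1] = z_1
entry J[3][1] = 1.0000

1.000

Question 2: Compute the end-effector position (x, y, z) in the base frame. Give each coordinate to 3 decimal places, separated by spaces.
after link 1: o_1 = (0.0000, 5.0000, 1.0000)
after link 2: o_2 = (1.0000, 6.4142, 2.4142)

1.000 6.414 2.414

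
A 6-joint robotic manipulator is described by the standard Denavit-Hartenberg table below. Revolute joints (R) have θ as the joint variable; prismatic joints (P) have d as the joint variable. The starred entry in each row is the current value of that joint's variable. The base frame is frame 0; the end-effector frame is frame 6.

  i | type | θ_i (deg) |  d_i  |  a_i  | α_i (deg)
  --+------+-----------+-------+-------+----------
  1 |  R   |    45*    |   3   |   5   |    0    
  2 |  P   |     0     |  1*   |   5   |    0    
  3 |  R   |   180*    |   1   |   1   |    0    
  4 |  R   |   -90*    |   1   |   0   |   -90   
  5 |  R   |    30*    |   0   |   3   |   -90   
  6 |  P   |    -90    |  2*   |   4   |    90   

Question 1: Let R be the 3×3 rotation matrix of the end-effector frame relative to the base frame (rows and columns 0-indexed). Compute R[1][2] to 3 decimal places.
-0.612

End-effector z-axis (col 2 of R) = (0.6124,-0.6124,0.5000)
R[1][2] = -0.6124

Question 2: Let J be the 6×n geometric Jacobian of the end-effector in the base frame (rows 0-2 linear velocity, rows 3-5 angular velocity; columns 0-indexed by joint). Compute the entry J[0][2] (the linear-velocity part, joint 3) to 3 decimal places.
2.406

axis z_2 = (0.0000,0.0000,1.0000); lever o_n−o_2 = (-4.6655,-2.4055,-1.2321)
cross product → J_v[:, 2] = (2.4055,-4.6655,0.0000)
J_ω[:, 2] = z_2
entry J[0][2] = 2.4055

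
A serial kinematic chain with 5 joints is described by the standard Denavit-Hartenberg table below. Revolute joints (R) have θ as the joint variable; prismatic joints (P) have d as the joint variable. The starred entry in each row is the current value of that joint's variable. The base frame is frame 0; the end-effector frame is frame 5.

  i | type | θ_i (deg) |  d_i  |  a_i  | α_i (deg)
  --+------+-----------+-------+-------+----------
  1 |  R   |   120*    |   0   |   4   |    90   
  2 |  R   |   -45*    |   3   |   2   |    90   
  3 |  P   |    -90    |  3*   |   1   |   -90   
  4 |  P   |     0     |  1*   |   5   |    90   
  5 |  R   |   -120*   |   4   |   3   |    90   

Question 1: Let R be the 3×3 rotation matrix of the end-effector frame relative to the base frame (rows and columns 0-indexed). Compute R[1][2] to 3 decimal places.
0.739

End-effector z-axis (col 2 of R) = (0.5732,0.7392,-0.3536)
R[1][2] = 0.7392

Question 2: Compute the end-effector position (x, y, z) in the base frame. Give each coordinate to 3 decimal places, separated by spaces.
-0.966 -1.326 -5.234

after link 1: o_1 = (-2.0000, 3.4641, 0.0000)
after link 2: o_2 = (-0.1090, 6.1888, -1.4142)
after link 3: o_3 = (0.0856, 3.8517, -3.5355)
after link 4: o_4 = (-4.5981, 1.9641, -4.2426)
after link 5: o_5 = (-0.9663, -1.3264, -5.2340)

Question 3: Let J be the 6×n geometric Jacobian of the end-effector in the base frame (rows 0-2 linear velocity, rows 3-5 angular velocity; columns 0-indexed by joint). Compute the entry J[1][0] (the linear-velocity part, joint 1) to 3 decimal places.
-0.966

axis z_0 = ẑ; lever o_n−o_0 = (-0.9663,-1.3264,-5.2340)
cross product → J_v[:, 0] = (1.3264,-0.9663,0.0000)
J_ω[:, 0] = z_0
entry J[1][0] = -0.9663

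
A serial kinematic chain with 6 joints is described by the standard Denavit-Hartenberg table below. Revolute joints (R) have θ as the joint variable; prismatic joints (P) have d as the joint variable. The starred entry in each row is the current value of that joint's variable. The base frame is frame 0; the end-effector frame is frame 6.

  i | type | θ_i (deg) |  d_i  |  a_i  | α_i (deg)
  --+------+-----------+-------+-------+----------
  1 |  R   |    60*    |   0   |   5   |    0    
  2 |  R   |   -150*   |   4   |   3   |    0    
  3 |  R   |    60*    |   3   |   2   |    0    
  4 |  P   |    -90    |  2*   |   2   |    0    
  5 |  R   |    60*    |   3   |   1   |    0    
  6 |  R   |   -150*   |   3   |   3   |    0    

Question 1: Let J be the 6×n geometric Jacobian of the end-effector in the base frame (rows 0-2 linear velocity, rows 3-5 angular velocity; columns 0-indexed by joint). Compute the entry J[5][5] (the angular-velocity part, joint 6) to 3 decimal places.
axis z_5 = (0.0000,0.0000,1.0000); lever o_n−o_5 = (-2.5981,1.5000,3.0000)
cross product → J_v[:, 5] = (-1.5000,-2.5981,0.0000)
J_ω[:, 5] = z_5
entry J[5][5] = 1.0000

1.000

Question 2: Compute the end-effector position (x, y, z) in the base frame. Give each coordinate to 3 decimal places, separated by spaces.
1.134 -0.768 15.000

after link 1: o_1 = (2.5000, 4.3301, 0.0000)
after link 2: o_2 = (2.5000, 1.3301, 4.0000)
after link 3: o_3 = (4.2321, 0.3301, 7.0000)
after link 4: o_4 = (3.2321, -1.4019, 9.0000)
after link 5: o_5 = (3.7321, -2.2679, 12.0000)
after link 6: o_6 = (1.1340, -0.7679, 15.0000)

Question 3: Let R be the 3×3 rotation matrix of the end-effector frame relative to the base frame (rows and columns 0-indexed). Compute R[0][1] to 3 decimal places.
-0.500

End-effector y-axis (col 1 of R) = (-0.5000,-0.8660,0.0000)
R[0][1] = -0.5000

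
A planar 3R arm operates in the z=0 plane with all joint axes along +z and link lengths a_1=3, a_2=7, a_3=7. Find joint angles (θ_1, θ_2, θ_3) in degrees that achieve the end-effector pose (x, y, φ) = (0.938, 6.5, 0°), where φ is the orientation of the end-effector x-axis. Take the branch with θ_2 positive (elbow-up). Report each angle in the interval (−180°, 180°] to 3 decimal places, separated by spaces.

89.997 60.003 -150.000

wrist centre = target − a_3·(cos φ, sin φ) = (-6.0620, 6.5000)
cos θ_2 = (78.9978−3²−7²)/(2·3·7) = 0.4999; θ_2 = 60.0034° (elbow-up)
β = atan2(6.5000,-6.0620) = 133.0031°; ψ = atan2(6.0624,6.4996) = 43.0065°
θ_1 = β − ψ = 89.9966°
θ_3 = φ − θ_1 − θ_2 = -150.0000° (wrapped to (-180°,180°])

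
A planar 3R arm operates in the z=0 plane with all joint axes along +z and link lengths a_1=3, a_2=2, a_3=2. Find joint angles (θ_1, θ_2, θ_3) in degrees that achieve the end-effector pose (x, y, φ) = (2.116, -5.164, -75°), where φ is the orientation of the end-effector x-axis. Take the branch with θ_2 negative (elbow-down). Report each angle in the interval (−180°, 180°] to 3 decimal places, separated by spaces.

-29.999 -89.993 44.992

wrist centre = target − a_3·(cos φ, sin φ) = (1.5984, -3.2321)
cos θ_2 = (13.0015−3²−2²)/(2·3·2) = 0.0001; θ_2 = -89.9926° (elbow-down)
β = atan2(-3.2321,1.5984) = -63.6867°; ψ = atan2(-2.0000,3.0003) = -33.6878°
θ_1 = β − ψ = -29.9989°
θ_3 = φ − θ_1 − θ_2 = 44.9915° (wrapped to (-180°,180°])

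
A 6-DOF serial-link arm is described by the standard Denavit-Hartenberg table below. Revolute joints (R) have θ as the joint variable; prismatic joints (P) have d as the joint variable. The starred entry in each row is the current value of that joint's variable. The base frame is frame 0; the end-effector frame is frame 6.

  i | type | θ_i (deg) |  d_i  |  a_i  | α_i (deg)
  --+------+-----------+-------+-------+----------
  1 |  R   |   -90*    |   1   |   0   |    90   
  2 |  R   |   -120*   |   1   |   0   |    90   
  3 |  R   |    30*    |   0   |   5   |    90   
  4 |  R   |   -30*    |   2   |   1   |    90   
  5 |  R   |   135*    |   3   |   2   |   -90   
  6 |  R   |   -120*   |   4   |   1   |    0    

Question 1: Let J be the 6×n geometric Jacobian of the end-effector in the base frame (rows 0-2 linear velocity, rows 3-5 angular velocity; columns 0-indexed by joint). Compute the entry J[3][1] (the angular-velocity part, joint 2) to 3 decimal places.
axis z_1 = (-1.0000,-0.0000,0.0000); lever o_n−o_1 = (-1.0814,-1.3458,-1.4760)
cross product → J_v[:, 1] = (0.0000,-1.4760,1.3458)
J_ω[:, 1] = z_1
entry J[3][1] = -1.0000

-1.000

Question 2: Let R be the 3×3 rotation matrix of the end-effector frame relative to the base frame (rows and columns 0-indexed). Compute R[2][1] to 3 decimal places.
0.257

End-effector y-axis (col 1 of R) = (0.9205,-0.2946,0.2567)
R[2][1] = 0.2567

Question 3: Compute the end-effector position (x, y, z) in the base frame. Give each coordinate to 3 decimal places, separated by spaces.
-1.081 -1.346 -0.476

after link 1: o_1 = (0.0000, 0.0000, 1.0000)
after link 2: o_2 = (-1.0000, -0.0000, 1.0000)
after link 3: o_3 = (-3.5000, 2.1651, -2.7500)
after link 4: o_4 = (-2.2010, 2.6071, -4.5155)
after link 5: o_5 = (0.3862, 0.1431, -4.0298)
after link 6: o_6 = (-1.0814, -1.3458, -0.4760)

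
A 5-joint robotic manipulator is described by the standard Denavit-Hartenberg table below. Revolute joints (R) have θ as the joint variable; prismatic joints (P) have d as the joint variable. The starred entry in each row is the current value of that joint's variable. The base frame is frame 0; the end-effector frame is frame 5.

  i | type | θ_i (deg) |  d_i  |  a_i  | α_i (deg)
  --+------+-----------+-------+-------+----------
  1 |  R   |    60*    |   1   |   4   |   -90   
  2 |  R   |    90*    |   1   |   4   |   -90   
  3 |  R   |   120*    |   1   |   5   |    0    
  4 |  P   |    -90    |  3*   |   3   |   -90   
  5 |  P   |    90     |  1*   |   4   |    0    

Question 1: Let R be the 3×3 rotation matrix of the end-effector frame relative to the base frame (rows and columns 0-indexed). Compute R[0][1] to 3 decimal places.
End-effector y-axis (col 1 of R) = (-0.4330,0.2500,0.8660)
R[0][1] = -0.4330

-0.433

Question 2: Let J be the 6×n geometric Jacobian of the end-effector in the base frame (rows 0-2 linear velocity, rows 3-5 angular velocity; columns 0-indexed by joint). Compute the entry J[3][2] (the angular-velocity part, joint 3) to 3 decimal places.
axis z_2 = (-0.5000,-0.8660,-0.0000); lever o_n−o_2 = (5.7990,-3.3481,0.4019)
cross product → J_v[:, 2] = (-0.3481,0.2010,6.6962)
J_ω[:, 2] = z_2
entry J[3][2] = -0.5000

-0.500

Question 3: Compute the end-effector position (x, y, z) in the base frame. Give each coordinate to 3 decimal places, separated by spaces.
6.933 0.616 -2.598

after link 1: o_1 = (2.0000, 3.4641, 1.0000)
after link 2: o_2 = (1.1340, 3.9641, -3.0000)
after link 3: o_3 = (4.3840, 0.9330, -0.5000)
after link 4: o_4 = (4.1830, -2.4151, -3.0981)
after link 5: o_5 = (6.9330, 0.6160, -2.5981)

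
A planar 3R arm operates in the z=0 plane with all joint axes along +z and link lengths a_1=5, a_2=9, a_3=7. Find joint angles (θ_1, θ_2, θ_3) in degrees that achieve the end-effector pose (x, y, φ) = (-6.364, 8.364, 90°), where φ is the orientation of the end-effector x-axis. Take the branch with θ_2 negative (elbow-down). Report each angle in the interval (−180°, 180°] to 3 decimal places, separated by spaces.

wrist centre = target − a_3·(cos φ, sin φ) = (-6.3640, 1.3640)
cos θ_2 = (42.3610−5²−9²)/(2·5·9) = -0.7071; θ_2 = -134.9995° (elbow-down)
β = atan2(1.3640,-6.3640) = 167.9028°; ψ = atan2(-6.3640,-1.3639) = -102.0963°
θ_1 = β − ψ = 269.9991°
θ_3 = φ − θ_1 − θ_2 = -44.9996° (wrapped to (-180°,180°])

-90.001 -134.999 -45.000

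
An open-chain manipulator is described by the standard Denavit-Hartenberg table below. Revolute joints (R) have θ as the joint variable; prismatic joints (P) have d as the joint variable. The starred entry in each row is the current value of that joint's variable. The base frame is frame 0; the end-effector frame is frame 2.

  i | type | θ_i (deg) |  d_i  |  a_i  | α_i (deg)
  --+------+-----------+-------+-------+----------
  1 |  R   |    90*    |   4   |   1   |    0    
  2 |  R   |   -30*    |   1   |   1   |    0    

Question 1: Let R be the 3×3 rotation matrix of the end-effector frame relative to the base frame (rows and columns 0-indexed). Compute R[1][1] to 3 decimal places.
0.500

End-effector y-axis (col 1 of R) = (-0.8660,0.5000,0.0000)
R[1][1] = 0.5000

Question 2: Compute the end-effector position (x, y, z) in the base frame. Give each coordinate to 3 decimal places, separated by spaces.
after link 1: o_1 = (0.0000, 1.0000, 4.0000)
after link 2: o_2 = (0.5000, 1.8660, 5.0000)

0.500 1.866 5.000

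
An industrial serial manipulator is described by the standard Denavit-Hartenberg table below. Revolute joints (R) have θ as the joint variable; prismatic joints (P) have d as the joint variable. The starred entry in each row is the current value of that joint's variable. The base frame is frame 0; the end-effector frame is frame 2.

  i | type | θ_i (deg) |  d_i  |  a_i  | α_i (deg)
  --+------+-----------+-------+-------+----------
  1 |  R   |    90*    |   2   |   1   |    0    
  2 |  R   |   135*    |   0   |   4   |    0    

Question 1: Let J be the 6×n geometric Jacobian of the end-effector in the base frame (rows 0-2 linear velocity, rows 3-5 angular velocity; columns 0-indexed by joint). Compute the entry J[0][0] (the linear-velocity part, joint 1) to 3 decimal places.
axis z_0 = ẑ; lever o_n−o_0 = (-2.8284,-1.8284,2.0000)
cross product → J_v[:, 0] = (1.8284,-2.8284,0.0000)
J_ω[:, 0] = z_0
entry J[0][0] = 1.8284

1.828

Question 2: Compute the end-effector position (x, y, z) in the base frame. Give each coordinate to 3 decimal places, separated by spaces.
after link 1: o_1 = (0.0000, 1.0000, 2.0000)
after link 2: o_2 = (-2.8284, -1.8284, 2.0000)

-2.828 -1.828 2.000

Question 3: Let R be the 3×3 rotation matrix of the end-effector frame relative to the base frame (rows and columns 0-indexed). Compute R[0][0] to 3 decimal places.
-0.707

End-effector x-axis (col 0 of R) = (-0.7071,-0.7071,0.0000)
R[0][0] = -0.7071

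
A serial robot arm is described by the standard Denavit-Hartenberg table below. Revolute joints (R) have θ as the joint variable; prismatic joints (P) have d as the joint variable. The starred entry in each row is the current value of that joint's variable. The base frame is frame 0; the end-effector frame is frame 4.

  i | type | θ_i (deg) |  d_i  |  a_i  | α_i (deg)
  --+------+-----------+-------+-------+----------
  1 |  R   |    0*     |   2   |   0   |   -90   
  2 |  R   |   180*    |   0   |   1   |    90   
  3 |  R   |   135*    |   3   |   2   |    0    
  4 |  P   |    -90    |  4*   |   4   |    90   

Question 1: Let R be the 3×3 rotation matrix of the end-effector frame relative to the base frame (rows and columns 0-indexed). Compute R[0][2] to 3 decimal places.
End-effector z-axis (col 2 of R) = (-0.7071,-0.7071,-0.0000)
R[0][2] = -0.7071

-0.707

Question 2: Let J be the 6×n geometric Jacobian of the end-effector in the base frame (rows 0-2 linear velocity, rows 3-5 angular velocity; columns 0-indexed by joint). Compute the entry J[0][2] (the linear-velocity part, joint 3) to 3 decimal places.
axis z_2 = (0.0000,0.0000,-1.0000); lever o_n−o_2 = (-1.4142,4.2426,-7.0000)
cross product → J_v[:, 2] = (4.2426,1.4142,0.0000)
J_ω[:, 2] = z_2
entry J[0][2] = 4.2426

4.243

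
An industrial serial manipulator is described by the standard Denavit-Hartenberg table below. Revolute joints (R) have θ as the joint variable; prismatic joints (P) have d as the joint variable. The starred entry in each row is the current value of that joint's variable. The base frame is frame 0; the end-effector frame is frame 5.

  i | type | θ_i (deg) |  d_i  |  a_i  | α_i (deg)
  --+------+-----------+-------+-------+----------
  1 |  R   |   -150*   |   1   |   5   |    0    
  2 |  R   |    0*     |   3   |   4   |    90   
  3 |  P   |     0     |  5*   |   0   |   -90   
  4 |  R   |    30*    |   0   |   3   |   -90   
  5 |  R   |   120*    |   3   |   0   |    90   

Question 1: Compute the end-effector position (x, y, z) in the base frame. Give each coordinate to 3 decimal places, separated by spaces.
after link 1: o_1 = (-4.3301, -2.5000, 1.0000)
after link 2: o_2 = (-7.7942, -4.5000, 4.0000)
after link 3: o_3 = (-10.2942, -0.1699, 4.0000)
after link 4: o_4 = (-11.7942, -2.7679, 4.0000)
after link 5: o_5 = (-9.1962, -4.2679, 4.0000)

-9.196 -4.268 4.000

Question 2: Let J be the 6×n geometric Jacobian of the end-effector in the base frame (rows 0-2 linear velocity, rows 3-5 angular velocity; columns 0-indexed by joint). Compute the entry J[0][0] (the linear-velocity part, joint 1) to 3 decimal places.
axis z_0 = ẑ; lever o_n−o_0 = (-9.1962,-4.2679,4.0000)
cross product → J_v[:, 0] = (4.2679,-9.1962,0.0000)
J_ω[:, 0] = z_0
entry J[0][0] = 4.2679

4.268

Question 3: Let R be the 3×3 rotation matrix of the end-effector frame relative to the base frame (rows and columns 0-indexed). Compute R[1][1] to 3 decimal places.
-0.500

End-effector y-axis (col 1 of R) = (0.8660,-0.5000,0.0000)
R[1][1] = -0.5000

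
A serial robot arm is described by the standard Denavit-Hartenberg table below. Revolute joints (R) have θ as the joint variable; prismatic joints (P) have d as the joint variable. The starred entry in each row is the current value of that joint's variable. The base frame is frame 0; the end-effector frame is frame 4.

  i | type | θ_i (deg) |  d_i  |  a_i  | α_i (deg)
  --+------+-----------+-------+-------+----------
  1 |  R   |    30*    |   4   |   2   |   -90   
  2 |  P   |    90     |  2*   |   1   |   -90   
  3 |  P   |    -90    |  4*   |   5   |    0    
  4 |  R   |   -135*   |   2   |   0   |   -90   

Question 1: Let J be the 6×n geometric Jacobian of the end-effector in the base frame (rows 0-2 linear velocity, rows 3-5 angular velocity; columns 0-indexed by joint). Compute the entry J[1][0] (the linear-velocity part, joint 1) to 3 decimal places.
axis z_0 = ẑ; lever o_n−o_0 = (-6.9641,4.0622,3.0000)
cross product → J_v[:, 0] = (-4.0622,-6.9641,0.0000)
J_ω[:, 0] = z_0
entry J[1][0] = -6.9641

-6.964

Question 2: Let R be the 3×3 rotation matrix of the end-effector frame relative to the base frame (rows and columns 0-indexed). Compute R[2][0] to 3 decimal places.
End-effector x-axis (col 0 of R) = (0.3536,-0.6124,0.7071)
R[2][0] = 0.7071

0.707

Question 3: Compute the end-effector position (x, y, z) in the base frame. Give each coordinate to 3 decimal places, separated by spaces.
-6.964 4.062 3.000

after link 1: o_1 = (1.7321, 1.0000, 4.0000)
after link 2: o_2 = (0.7321, 2.7321, 3.0000)
after link 3: o_3 = (-5.2321, 5.0622, 3.0000)
after link 4: o_4 = (-6.9641, 4.0622, 3.0000)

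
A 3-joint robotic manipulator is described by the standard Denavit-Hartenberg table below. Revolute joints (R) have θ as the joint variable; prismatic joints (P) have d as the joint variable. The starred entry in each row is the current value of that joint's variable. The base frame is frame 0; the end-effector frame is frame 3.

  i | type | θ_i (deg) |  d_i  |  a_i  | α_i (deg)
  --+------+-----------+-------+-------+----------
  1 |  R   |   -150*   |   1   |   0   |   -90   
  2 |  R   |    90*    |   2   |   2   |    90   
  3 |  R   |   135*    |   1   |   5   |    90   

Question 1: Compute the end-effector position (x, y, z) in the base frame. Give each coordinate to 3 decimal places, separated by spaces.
1.902 -5.294 2.536

after link 1: o_1 = (0.0000, 0.0000, 1.0000)
after link 2: o_2 = (1.0000, -1.7321, -1.0000)
after link 3: o_3 = (1.9017, -5.2939, 2.5355)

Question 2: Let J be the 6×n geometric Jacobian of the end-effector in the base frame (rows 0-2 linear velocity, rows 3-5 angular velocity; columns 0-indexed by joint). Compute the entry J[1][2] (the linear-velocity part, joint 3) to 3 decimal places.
3.062

axis z_2 = (-0.8660,-0.5000,0.0000); lever o_n−o_2 = (0.9017,-3.5619,3.5355)
cross product → J_v[:, 2] = (-1.7678,3.0619,3.5355)
J_ω[:, 2] = z_2
entry J[1][2] = 3.0619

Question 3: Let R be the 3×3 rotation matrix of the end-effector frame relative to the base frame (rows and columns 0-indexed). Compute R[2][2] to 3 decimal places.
-0.707

End-effector z-axis (col 2 of R) = (0.3536,-0.6124,-0.7071)
R[2][2] = -0.7071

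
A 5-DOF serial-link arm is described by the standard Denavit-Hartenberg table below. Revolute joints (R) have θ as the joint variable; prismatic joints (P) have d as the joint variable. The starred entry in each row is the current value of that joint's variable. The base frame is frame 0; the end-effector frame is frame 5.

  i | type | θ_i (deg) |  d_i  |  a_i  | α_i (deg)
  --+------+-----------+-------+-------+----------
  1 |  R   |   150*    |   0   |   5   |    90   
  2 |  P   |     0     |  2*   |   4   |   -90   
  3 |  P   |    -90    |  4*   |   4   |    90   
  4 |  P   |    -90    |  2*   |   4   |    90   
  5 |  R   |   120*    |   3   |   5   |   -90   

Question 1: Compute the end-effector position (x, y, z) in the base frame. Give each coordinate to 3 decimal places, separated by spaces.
-0.812 3.933 2.500

after link 1: o_1 = (-4.3301, 2.5000, 0.0000)
after link 2: o_2 = (-6.7942, 6.2321, 0.0000)
after link 3: o_3 = (-4.7942, 9.6962, 4.0000)
after link 4: o_4 = (-3.0622, 8.6962, 0.0000)
after link 5: o_5 = (-0.8122, 3.9330, 2.5000)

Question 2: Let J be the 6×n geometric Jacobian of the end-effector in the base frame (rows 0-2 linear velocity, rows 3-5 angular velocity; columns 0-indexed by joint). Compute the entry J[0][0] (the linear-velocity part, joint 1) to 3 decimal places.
axis z_0 = ẑ; lever o_n−o_0 = (-0.8122,3.9330,2.5000)
cross product → J_v[:, 0] = (-3.9330,-0.8122,0.0000)
J_ω[:, 0] = z_0
entry J[0][0] = -3.9330

-3.933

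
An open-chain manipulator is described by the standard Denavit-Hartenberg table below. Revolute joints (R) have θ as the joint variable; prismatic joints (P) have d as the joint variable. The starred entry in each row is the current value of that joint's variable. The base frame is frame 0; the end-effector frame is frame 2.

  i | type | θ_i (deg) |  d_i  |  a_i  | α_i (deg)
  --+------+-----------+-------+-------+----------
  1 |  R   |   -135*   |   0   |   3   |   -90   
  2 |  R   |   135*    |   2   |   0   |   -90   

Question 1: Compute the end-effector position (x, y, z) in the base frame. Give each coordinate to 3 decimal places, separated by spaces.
-0.707 -3.536 0.000

after link 1: o_1 = (-2.1213, -2.1213, 0.0000)
after link 2: o_2 = (-0.7071, -3.5355, 0.0000)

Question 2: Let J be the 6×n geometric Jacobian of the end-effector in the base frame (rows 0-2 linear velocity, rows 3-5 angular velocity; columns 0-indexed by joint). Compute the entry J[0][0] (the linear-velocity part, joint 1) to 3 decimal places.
axis z_0 = ẑ; lever o_n−o_0 = (-0.7071,-3.5355,0.0000)
cross product → J_v[:, 0] = (3.5355,-0.7071,0.0000)
J_ω[:, 0] = z_0
entry J[0][0] = 3.5355

3.536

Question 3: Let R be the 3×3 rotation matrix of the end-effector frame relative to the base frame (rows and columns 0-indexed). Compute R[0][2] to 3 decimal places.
End-effector z-axis (col 2 of R) = (0.5000,0.5000,0.7071)
R[0][2] = 0.5000

0.500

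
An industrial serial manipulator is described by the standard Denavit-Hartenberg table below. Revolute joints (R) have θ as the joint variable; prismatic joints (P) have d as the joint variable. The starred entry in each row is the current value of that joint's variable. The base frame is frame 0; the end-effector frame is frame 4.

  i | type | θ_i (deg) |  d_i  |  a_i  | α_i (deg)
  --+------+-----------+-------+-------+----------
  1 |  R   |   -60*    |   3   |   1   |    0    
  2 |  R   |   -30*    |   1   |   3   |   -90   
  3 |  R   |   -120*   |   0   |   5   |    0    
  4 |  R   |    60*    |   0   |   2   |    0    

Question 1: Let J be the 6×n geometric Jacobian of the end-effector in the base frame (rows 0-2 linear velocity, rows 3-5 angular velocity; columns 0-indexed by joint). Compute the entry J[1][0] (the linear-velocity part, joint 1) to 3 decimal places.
0.500

axis z_0 = ẑ; lever o_n−o_0 = (0.5000,-2.3660,10.0622)
cross product → J_v[:, 0] = (2.3660,0.5000,-0.0000)
J_ω[:, 0] = z_0
entry J[1][0] = 0.5000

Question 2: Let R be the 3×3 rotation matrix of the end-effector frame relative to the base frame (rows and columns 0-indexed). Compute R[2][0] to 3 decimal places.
End-effector x-axis (col 0 of R) = (0.0000,-0.5000,0.8660)
R[2][0] = 0.8660

0.866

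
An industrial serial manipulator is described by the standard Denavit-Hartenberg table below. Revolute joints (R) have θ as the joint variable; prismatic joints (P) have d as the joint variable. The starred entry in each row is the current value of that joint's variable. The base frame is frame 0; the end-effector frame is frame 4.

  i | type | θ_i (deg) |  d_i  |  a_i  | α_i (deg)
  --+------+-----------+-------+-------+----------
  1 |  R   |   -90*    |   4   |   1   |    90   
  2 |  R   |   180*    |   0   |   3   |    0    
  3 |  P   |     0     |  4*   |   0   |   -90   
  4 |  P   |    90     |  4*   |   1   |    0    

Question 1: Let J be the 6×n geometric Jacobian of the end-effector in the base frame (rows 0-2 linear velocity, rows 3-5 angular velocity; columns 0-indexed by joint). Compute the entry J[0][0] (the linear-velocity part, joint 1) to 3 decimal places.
axis z_0 = ẑ; lever o_n−o_0 = (-3.0000,2.0000,-0.0000)
cross product → J_v[:, 0] = (-2.0000,-3.0000,0.0000)
J_ω[:, 0] = z_0
entry J[0][0] = -2.0000

-2.000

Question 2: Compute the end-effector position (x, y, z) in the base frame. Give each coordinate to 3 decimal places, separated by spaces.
after link 1: o_1 = (0.0000, -1.0000, 4.0000)
after link 2: o_2 = (-0.0000, 2.0000, 4.0000)
after link 3: o_3 = (-4.0000, 2.0000, 4.0000)
after link 4: o_4 = (-3.0000, 2.0000, -0.0000)

-3.000 2.000 -0.000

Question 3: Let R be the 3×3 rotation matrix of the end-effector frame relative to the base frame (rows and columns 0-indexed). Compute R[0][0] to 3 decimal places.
End-effector x-axis (col 0 of R) = (1.0000,0.0000,-0.0000)
R[0][0] = 1.0000

1.000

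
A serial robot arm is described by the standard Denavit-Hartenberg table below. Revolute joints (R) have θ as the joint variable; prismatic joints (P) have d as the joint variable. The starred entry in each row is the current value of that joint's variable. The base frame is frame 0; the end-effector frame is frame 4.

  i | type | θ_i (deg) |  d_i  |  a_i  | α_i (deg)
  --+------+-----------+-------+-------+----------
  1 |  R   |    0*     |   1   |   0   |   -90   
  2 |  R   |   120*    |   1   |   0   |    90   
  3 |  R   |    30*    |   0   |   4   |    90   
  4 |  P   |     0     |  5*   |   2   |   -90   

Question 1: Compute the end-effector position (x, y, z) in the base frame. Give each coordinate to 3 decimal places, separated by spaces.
-3.848 -0.330 -5.665

after link 1: o_1 = (0.0000, 0.0000, 1.0000)
after link 2: o_2 = (0.0000, 1.0000, 1.0000)
after link 3: o_3 = (-1.7321, 3.0000, -2.0000)
after link 4: o_4 = (-3.8481, -0.3301, -5.6651)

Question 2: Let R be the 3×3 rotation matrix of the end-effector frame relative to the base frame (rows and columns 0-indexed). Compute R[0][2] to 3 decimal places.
0.866

End-effector z-axis (col 2 of R) = (0.8660,0.0000,-0.5000)
R[0][2] = 0.8660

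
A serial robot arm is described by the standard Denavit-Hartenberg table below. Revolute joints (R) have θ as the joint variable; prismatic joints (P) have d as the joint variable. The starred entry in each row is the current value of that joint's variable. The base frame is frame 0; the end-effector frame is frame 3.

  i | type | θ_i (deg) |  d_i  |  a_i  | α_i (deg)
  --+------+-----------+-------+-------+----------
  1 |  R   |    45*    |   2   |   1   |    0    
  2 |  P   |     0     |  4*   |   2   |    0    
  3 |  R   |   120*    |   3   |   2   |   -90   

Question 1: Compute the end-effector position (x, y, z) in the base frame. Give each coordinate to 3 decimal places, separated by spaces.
0.189 2.639 9.000

after link 1: o_1 = (0.7071, 0.7071, 2.0000)
after link 2: o_2 = (2.1213, 2.1213, 6.0000)
after link 3: o_3 = (0.1895, 2.6390, 9.0000)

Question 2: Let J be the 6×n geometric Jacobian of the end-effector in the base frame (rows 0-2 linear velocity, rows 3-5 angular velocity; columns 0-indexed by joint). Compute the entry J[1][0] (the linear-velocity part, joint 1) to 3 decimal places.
0.189

axis z_0 = ẑ; lever o_n−o_0 = (0.1895,2.6390,9.0000)
cross product → J_v[:, 0] = (-2.6390,0.1895,0.0000)
J_ω[:, 0] = z_0
entry J[1][0] = 0.1895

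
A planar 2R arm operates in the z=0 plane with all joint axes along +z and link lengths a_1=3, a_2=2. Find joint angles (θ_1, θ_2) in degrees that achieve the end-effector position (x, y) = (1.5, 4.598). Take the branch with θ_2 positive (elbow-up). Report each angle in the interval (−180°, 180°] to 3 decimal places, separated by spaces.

59.997 30.007

cos θ_2 = (23.3916−3²−2²)/(2·3·2) = 0.8660; θ_2 = 30.0067° (elbow-up)
β = atan2(4.5980,1.5000) = 71.9322°; ψ = atan2(1.0002,4.7319) = 11.9351°
θ_1 = β − ψ = 59.9971°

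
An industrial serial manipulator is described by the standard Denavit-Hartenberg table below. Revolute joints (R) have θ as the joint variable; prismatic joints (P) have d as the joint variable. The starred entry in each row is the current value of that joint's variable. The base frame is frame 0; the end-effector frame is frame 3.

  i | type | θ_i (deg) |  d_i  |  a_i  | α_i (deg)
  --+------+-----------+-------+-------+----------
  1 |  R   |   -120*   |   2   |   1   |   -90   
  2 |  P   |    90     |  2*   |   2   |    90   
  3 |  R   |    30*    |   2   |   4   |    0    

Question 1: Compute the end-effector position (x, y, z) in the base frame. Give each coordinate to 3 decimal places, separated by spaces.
after link 1: o_1 = (-0.5000, -0.8660, 2.0000)
after link 2: o_2 = (1.2321, -1.8660, 0.0000)
after link 3: o_3 = (1.9641, -4.5981, -3.4641)

1.964 -4.598 -3.464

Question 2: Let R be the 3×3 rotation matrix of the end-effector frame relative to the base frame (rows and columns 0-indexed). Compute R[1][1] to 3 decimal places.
End-effector y-axis (col 1 of R) = (0.7500,-0.4330,0.5000)
R[1][1] = -0.4330

-0.433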